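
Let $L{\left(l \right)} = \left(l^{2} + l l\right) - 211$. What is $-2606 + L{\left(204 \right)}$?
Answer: $80415$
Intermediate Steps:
$L{\left(l \right)} = -211 + 2 l^{2}$ ($L{\left(l \right)} = \left(l^{2} + l^{2}\right) - 211 = 2 l^{2} - 211 = -211 + 2 l^{2}$)
$-2606 + L{\left(204 \right)} = -2606 - \left(211 - 2 \cdot 204^{2}\right) = -2606 + \left(-211 + 2 \cdot 41616\right) = -2606 + \left(-211 + 83232\right) = -2606 + 83021 = 80415$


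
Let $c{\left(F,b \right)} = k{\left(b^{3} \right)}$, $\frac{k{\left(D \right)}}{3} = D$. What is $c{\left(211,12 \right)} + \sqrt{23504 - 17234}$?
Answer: $5184 + \sqrt{6270} \approx 5263.2$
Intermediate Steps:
$k{\left(D \right)} = 3 D$
$c{\left(F,b \right)} = 3 b^{3}$
$c{\left(211,12 \right)} + \sqrt{23504 - 17234} = 3 \cdot 12^{3} + \sqrt{23504 - 17234} = 3 \cdot 1728 + \sqrt{6270} = 5184 + \sqrt{6270}$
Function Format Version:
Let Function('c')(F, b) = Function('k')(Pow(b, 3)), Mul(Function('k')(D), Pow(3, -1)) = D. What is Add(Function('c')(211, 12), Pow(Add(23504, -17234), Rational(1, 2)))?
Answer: Add(5184, Pow(6270, Rational(1, 2))) ≈ 5263.2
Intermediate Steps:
Function('k')(D) = Mul(3, D)
Function('c')(F, b) = Mul(3, Pow(b, 3))
Add(Function('c')(211, 12), Pow(Add(23504, -17234), Rational(1, 2))) = Add(Mul(3, Pow(12, 3)), Pow(Add(23504, -17234), Rational(1, 2))) = Add(Mul(3, 1728), Pow(6270, Rational(1, 2))) = Add(5184, Pow(6270, Rational(1, 2)))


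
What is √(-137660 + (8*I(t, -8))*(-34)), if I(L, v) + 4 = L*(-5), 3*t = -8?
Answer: 22*I*√2607/3 ≈ 374.43*I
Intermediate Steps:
t = -8/3 (t = (⅓)*(-8) = -8/3 ≈ -2.6667)
I(L, v) = -4 - 5*L (I(L, v) = -4 + L*(-5) = -4 - 5*L)
√(-137660 + (8*I(t, -8))*(-34)) = √(-137660 + (8*(-4 - 5*(-8/3)))*(-34)) = √(-137660 + (8*(-4 + 40/3))*(-34)) = √(-137660 + (8*(28/3))*(-34)) = √(-137660 + (224/3)*(-34)) = √(-137660 - 7616/3) = √(-420596/3) = 22*I*√2607/3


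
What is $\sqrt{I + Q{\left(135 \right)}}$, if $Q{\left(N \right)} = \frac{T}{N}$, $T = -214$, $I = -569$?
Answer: $\frac{i \sqrt{1155435}}{45} \approx 23.887 i$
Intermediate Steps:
$Q{\left(N \right)} = - \frac{214}{N}$
$\sqrt{I + Q{\left(135 \right)}} = \sqrt{-569 - \frac{214}{135}} = \sqrt{- \frac{77029}{135}} = \frac{i \sqrt{1155435}}{45}$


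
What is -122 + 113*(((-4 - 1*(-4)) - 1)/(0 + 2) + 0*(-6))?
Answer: -357/2 ≈ -178.50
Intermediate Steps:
-122 + 113*(((-4 - 1*(-4)) - 1)/(0 + 2) + 0*(-6)) = -122 + 113*(((-4 + 4) - 1)/2 + 0) = -122 + 113*((0 - 1)*(½) + 0) = -122 + 113*(-1*½ + 0) = -122 + 113*(-½ + 0) = -122 + 113*(-½) = -122 - 113/2 = -357/2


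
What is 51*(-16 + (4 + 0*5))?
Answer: -612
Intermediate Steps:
51*(-16 + (4 + 0*5)) = 51*(-16 + (4 + 0)) = 51*(-16 + 4) = 51*(-12) = -612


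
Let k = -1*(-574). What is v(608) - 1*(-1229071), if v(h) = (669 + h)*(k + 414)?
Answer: 2490747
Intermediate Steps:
k = 574
v(h) = 660972 + 988*h (v(h) = (669 + h)*(574 + 414) = (669 + h)*988 = 660972 + 988*h)
v(608) - 1*(-1229071) = (660972 + 988*608) - 1*(-1229071) = (660972 + 600704) + 1229071 = 1261676 + 1229071 = 2490747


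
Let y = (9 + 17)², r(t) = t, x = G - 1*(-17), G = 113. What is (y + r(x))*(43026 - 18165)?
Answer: 20037966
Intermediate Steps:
x = 130 (x = 113 - 1*(-17) = 113 + 17 = 130)
y = 676 (y = 26² = 676)
(y + r(x))*(43026 - 18165) = (676 + 130)*(43026 - 18165) = 806*24861 = 20037966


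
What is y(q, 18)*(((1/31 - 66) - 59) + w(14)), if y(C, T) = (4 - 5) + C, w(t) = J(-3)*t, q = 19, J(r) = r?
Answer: -93168/31 ≈ -3005.4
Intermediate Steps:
w(t) = -3*t
y(C, T) = -1 + C
y(q, 18)*(((1/31 - 66) - 59) + w(14)) = (-1 + 19)*(((1/31 - 66) - 59) - 3*14) = 18*(((1/31 - 66) - 59) - 42) = 18*((-2045/31 - 59) - 42) = 18*(-3874/31 - 42) = 18*(-5176/31) = -93168/31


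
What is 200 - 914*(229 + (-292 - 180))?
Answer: 222302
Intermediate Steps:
200 - 914*(229 + (-292 - 180)) = 200 - 914*(229 - 472) = 200 - 914*(-243) = 200 + 222102 = 222302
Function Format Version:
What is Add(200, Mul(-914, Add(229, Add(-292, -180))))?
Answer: 222302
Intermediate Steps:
Add(200, Mul(-914, Add(229, Add(-292, -180)))) = Add(200, Mul(-914, Add(229, -472))) = Add(200, Mul(-914, -243)) = Add(200, 222102) = 222302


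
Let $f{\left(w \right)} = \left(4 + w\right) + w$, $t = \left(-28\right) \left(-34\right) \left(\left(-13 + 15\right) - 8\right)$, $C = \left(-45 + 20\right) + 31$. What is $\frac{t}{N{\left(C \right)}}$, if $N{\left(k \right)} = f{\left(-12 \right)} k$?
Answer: $\frac{238}{5} \approx 47.6$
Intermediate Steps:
$C = 6$ ($C = -25 + 31 = 6$)
$t = -5712$ ($t = 952 \left(2 - 8\right) = 952 \left(-6\right) = -5712$)
$f{\left(w \right)} = 4 + 2 w$
$N{\left(k \right)} = - 20 k$ ($N{\left(k \right)} = \left(4 + 2 \left(-12\right)\right) k = \left(4 - 24\right) k = - 20 k$)
$\frac{t}{N{\left(C \right)}} = - \frac{5712}{\left(-20\right) 6} = - \frac{5712}{-120} = \left(-5712\right) \left(- \frac{1}{120}\right) = \frac{238}{5}$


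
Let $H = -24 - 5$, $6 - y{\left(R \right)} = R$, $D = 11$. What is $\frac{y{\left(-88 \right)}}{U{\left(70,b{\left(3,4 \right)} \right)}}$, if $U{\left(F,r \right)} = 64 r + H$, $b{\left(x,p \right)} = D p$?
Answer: $\frac{94}{2787} \approx 0.033728$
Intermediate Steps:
$y{\left(R \right)} = 6 - R$
$H = -29$ ($H = -24 - 5 = -29$)
$b{\left(x,p \right)} = 11 p$
$U{\left(F,r \right)} = -29 + 64 r$ ($U{\left(F,r \right)} = 64 r - 29 = -29 + 64 r$)
$\frac{y{\left(-88 \right)}}{U{\left(70,b{\left(3,4 \right)} \right)}} = \frac{6 - -88}{-29 + 64 \cdot 11 \cdot 4} = \frac{6 + 88}{-29 + 64 \cdot 44} = \frac{94}{-29 + 2816} = \frac{94}{2787}$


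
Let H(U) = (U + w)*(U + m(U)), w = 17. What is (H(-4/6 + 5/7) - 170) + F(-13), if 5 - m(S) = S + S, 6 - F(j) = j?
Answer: -29359/441 ≈ -66.574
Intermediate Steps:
F(j) = 6 - j
m(S) = 5 - 2*S (m(S) = 5 - (S + S) = 5 - 2*S)
H(U) = (5 - U)*(17 + U) (H(U) = (U + 17)*(U + (5 - 2*U)) = (17 + U)*(5 - U) = (5 - U)*(17 + U))
(H(-4/6 + 5/7) - 170) + F(-13) = ((85 - (-4/6 + 5/7)² - 12*(-4/6 + 5/7)) - 170) + (6 - 1*(-13)) = ((85 - (-4*⅙ + 5*(⅐))² - 12*(-4*⅙ + 5*(⅐))) - 170) + (6 + 13) = ((85 - (-⅔ + 5/7)² - 12*(-⅔ + 5/7)) - 170) + 19 = ((85 - (1/21)² - 12*1/21) - 170) + 19 = ((85 - 1*1/441 - 4/7) - 170) + 19 = ((85 - 1/441 - 4/7) - 170) + 19 = (37232/441 - 170) + 19 = -37738/441 + 19 = -29359/441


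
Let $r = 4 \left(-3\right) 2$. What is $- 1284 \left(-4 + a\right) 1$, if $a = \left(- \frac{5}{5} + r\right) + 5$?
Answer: $30816$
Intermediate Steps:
$r = -24$ ($r = \left(-12\right) 2 = -24$)
$a = -20$ ($a = \left(- \frac{5}{5} - 24\right) + 5 = \left(\left(-5\right) \frac{1}{5} - 24\right) + 5 = \left(-1 - 24\right) + 5 = -25 + 5 = -20$)
$- 1284 \left(-4 + a\right) 1 = - 1284 \left(-4 - 20\right) 1 = - 1284 \left(\left(-24\right) 1\right) = \left(-1284\right) \left(-24\right) = 30816$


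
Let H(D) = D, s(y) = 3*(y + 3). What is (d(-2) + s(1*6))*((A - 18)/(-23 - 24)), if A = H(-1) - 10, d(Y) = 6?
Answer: 957/47 ≈ 20.362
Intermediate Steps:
s(y) = 9 + 3*y (s(y) = 3*(3 + y) = 9 + 3*y)
A = -11 (A = -1 - 10 = -11)
(d(-2) + s(1*6))*((A - 18)/(-23 - 24)) = (6 + (9 + 3*(1*6)))*((-11 - 18)/(-23 - 24)) = (6 + (9 + 3*6))*(-29/(-47)) = (6 + (9 + 18))*(-29*(-1/47)) = (6 + 27)*(29/47) = 33*(29/47) = 957/47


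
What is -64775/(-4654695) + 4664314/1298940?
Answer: 726503263091/201538984110 ≈ 3.6048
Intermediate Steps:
-64775/(-4654695) + 4664314/1298940 = -64775*(-1/4654695) + 4664314*(1/1298940) = 12955/930939 + 2332157/649470 = 726503263091/201538984110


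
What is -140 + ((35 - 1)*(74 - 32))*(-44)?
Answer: -62972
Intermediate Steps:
-140 + ((35 - 1)*(74 - 32))*(-44) = -140 + (34*42)*(-44) = -140 + 1428*(-44) = -140 - 62832 = -62972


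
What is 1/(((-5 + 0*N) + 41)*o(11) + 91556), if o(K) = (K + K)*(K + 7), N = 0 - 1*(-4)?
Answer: 1/105812 ≈ 9.4507e-6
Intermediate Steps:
N = 4 (N = 0 + 4 = 4)
o(K) = 2*K*(7 + K) (o(K) = (2*K)*(7 + K) = 2*K*(7 + K))
1/(((-5 + 0*N) + 41)*o(11) + 91556) = 1/(((-5 + 0*4) + 41)*(2*11*(7 + 11)) + 91556) = 1/(((-5 + 0) + 41)*(2*11*18) + 91556) = 1/((-5 + 41)*396 + 91556) = 1/(36*396 + 91556) = 1/(14256 + 91556) = 1/105812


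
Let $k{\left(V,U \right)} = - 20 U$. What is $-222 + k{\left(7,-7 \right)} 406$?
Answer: $56618$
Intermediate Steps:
$-222 + k{\left(7,-7 \right)} 406 = -222 + \left(-20\right) \left(-7\right) 406 = -222 + 140 \cdot 406 = -222 + 56840 = 56618$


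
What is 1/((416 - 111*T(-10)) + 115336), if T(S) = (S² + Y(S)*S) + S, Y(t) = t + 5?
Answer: 1/100212 ≈ 9.9788e-6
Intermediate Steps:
Y(t) = 5 + t
T(S) = S + S² + S*(5 + S) (T(S) = (S² + (5 + S)*S) + S = (S² + S*(5 + S)) + S = S + S² + S*(5 + S))
1/((416 - 111*T(-10)) + 115336) = 1/((416 - 222*(-10)*(3 - 10)) + 115336) = 1/((416 - 222*(-10)*(-7)) + 115336) = 1/((416 - 111*140) + 115336) = 1/((416 - 15540) + 115336) = 1/(-15124 + 115336) = 1/100212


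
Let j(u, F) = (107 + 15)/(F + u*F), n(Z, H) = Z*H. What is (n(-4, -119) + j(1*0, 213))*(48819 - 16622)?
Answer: 3268317470/213 ≈ 1.5344e+7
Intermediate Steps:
n(Z, H) = H*Z
j(u, F) = 122/(F + F*u)
(n(-4, -119) + j(1*0, 213))*(48819 - 16622) = (-119*(-4) + 122/(213*(1 + 1*0)))*(48819 - 16622) = (476 + 122*(1/213)/(1 + 0))*32197 = (476 + 122*(1/213)/1)*32197 = (476 + 122*(1/213)*1)*32197 = (476 + 122/213)*32197 = (101510/213)*32197 = 3268317470/213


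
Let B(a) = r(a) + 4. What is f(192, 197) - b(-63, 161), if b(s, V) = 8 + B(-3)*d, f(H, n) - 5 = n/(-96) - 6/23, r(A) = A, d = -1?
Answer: -9523/2208 ≈ -4.3130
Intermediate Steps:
B(a) = 4 + a (B(a) = a + 4 = 4 + a)
f(H, n) = 109/23 - n/96 (f(H, n) = 5 + (n/(-96) - 6/23) = 5 + (n*(-1/96) - 6*1/23) = 5 + (-n/96 - 6/23) = 5 + (-6/23 - n/96) = 109/23 - n/96)
b(s, V) = 7 (b(s, V) = 8 + (4 - 3)*(-1) = 8 + 1*(-1) = 8 - 1 = 7)
f(192, 197) - b(-63, 161) = (109/23 - 1/96*197) - 1*7 = (109/23 - 197/96) - 7 = 5933/2208 - 7 = -9523/2208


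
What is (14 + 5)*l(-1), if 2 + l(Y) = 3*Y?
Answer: -95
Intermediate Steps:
l(Y) = -2 + 3*Y
(14 + 5)*l(-1) = (14 + 5)*(-2 + 3*(-1)) = 19*(-2 - 3) = 19*(-5) = -95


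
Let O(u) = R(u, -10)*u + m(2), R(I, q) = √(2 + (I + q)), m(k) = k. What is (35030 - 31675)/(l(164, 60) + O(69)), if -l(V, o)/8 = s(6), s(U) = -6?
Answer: -167750/287921 + 231495*√61/287921 ≈ 5.6970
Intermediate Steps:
l(V, o) = 48 (l(V, o) = -8*(-6) = 48)
R(I, q) = √(2 + I + q)
O(u) = 2 + u*√(-8 + u) (O(u) = √(2 + u - 10)*u + 2 = √(-8 + u)*u + 2 = u*√(-8 + u) + 2 = 2 + u*√(-8 + u))
(35030 - 31675)/(l(164, 60) + O(69)) = (35030 - 31675)/(48 + (2 + 69*√(-8 + 69))) = 3355/(48 + (2 + 69*√61)) = 3355/(50 + 69*√61)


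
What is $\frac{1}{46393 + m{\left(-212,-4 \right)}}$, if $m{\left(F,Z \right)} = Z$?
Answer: $\frac{1}{46389} \approx 2.1557 \cdot 10^{-5}$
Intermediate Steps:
$\frac{1}{46393 + m{\left(-212,-4 \right)}} = \frac{1}{46393 - 4} = \frac{1}{46389}$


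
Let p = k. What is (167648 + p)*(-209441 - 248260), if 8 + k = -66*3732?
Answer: 36008253072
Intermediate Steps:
k = -246320 (k = -8 - 66*3732 = -8 - 246312 = -246320)
p = -246320
(167648 + p)*(-209441 - 248260) = (167648 - 246320)*(-209441 - 248260) = -78672*(-457701) = 36008253072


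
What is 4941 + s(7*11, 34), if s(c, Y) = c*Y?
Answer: 7559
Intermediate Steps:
s(c, Y) = Y*c
4941 + s(7*11, 34) = 4941 + 34*(7*11) = 4941 + 34*77 = 4941 + 2618 = 7559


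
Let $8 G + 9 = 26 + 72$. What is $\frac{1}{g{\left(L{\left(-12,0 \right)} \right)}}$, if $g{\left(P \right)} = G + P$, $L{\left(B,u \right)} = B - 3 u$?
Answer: $- \frac{8}{7} \approx -1.1429$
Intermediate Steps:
$G = \frac{89}{8}$ ($G = - \frac{9}{8} + \frac{26 + 72}{8} = - \frac{9}{8} + \frac{1}{8} \cdot 98 = - \frac{9}{8} + \frac{49}{4} = \frac{89}{8} \approx 11.125$)
$g{\left(P \right)} = \frac{89}{8} + P$
$\frac{1}{g{\left(L{\left(-12,0 \right)} \right)}} = \frac{1}{\frac{89}{8} - 12} = \frac{1}{- \frac{7}{8}} = - \frac{8}{7}$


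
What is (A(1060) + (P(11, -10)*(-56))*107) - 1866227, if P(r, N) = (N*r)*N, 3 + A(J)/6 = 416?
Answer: -8454949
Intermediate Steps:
A(J) = 2478 (A(J) = -18 + 6*416 = -18 + 2496 = 2478)
P(r, N) = r*N²
(A(1060) + (P(11, -10)*(-56))*107) - 1866227 = (2478 + ((11*(-10)²)*(-56))*107) - 1866227 = (2478 + ((11*100)*(-56))*107) - 1866227 = (2478 + (1100*(-56))*107) - 1866227 = (2478 - 61600*107) - 1866227 = (2478 - 6591200) - 1866227 = -6588722 - 1866227 = -8454949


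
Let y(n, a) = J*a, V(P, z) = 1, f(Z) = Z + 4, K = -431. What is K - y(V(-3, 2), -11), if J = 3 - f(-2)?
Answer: -420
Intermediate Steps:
f(Z) = 4 + Z
J = 1 (J = 3 - (4 - 2) = 3 - 1*2 = 3 - 2 = 1)
y(n, a) = a (y(n, a) = 1*a = a)
K - y(V(-3, 2), -11) = -431 - 1*(-11) = -431 + 11 = -420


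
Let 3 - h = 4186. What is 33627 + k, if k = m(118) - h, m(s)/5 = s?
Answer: 38400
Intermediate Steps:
h = -4183 (h = 3 - 1*4186 = 3 - 4186 = -4183)
m(s) = 5*s
k = 4773 (k = 5*118 - 1*(-4183) = 590 + 4183 = 4773)
33627 + k = 33627 + 4773 = 38400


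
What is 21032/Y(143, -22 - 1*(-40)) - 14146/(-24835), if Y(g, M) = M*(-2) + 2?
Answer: -260924378/422195 ≈ -618.02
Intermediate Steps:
Y(g, M) = 2 - 2*M (Y(g, M) = -2*M + 2 = 2 - 2*M)
21032/Y(143, -22 - 1*(-40)) - 14146/(-24835) = 21032/(2 - 2*(-22 - 1*(-40))) - 14146/(-24835) = 21032/(2 - 2*(-22 + 40)) - 14146*(-1/24835) = 21032/(2 - 2*18) + 14146/24835 = 21032/(2 - 36) + 14146/24835 = 21032/(-34) + 14146/24835 = 21032*(-1/34) + 14146/24835 = -10516/17 + 14146/24835 = -260924378/422195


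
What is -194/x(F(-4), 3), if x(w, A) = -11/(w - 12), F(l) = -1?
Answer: -2522/11 ≈ -229.27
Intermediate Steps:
x(w, A) = -11/(-12 + w)
-194/x(F(-4), 3) = -194/((-11/(-12 - 1))) = -194/((-11/(-13))) = -194/((-11*(-1/13))) = -194/11/13 = -194*13/11 = -2522/11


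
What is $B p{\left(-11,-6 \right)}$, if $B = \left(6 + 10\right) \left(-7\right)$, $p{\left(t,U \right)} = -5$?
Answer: $560$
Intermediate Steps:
$B = -112$ ($B = 16 \left(-7\right) = -112$)
$B p{\left(-11,-6 \right)} = \left(-112\right) \left(-5\right) = 560$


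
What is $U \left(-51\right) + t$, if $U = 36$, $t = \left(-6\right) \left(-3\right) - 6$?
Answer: $-1824$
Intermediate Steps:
$t = 12$ ($t = 18 - 6 = 12$)
$U \left(-51\right) + t = 36 \left(-51\right) + 12 = -1836 + 12 = -1824$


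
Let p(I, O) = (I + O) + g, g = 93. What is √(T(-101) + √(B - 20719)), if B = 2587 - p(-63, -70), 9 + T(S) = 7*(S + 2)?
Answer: √(-702 + 2*I*√4523) ≈ 2.5268 + 26.616*I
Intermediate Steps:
T(S) = 5 + 7*S (T(S) = -9 + 7*(S + 2) = -9 + 7*(2 + S) = -9 + (14 + 7*S) = 5 + 7*S)
p(I, O) = 93 + I + O (p(I, O) = (I + O) + 93 = 93 + I + O)
B = 2627 (B = 2587 - (93 - 63 - 70) = 2587 - 1*(-40) = 2587 + 40 = 2627)
√(T(-101) + √(B - 20719)) = √((5 + 7*(-101)) + √(2627 - 20719)) = √((5 - 707) + √(-18092)) = √(-702 + 2*I*√4523)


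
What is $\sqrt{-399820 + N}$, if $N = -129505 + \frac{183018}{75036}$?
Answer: $\frac{i \sqrt{489858388078}}{962} \approx 727.55 i$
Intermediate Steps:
$N = - \frac{1619559027}{12506}$ ($N = -129505 + 183018 \cdot \frac{1}{75036} = -129505 + \frac{30503}{12506} = - \frac{1619559027}{12506} \approx -1.295 \cdot 10^{5}$)
$\sqrt{-399820 + N} = \sqrt{-399820 - \frac{1619559027}{12506}} = \sqrt{- \frac{6619707947}{12506}} = \frac{i \sqrt{489858388078}}{962}$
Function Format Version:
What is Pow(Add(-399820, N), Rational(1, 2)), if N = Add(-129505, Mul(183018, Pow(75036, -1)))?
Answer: Mul(Rational(1, 962), I, Pow(489858388078, Rational(1, 2))) ≈ Mul(727.55, I)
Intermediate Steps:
N = Rational(-1619559027, 12506) (N = Add(-129505, Mul(183018, Rational(1, 75036))) = Add(-129505, Rational(30503, 12506)) = Rational(-1619559027, 12506) ≈ -1.2950e+5)
Pow(Add(-399820, N), Rational(1, 2)) = Pow(Add(-399820, Rational(-1619559027, 12506)), Rational(1, 2)) = Pow(Rational(-6619707947, 12506), Rational(1, 2)) = Mul(Rational(1, 962), I, Pow(489858388078, Rational(1, 2)))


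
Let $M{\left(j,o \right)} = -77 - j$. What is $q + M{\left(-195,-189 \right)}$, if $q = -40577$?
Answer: $-40459$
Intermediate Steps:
$q + M{\left(-195,-189 \right)} = -40577 - -118 = -40577 + \left(-77 + 195\right) = -40577 + 118 = -40459$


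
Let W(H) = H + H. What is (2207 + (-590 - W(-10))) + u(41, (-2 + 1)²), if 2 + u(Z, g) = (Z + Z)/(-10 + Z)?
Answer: 50767/31 ≈ 1637.6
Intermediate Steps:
W(H) = 2*H
u(Z, g) = -2 + 2*Z/(-10 + Z) (u(Z, g) = -2 + (Z + Z)/(-10 + Z) = -2 + (2*Z)/(-10 + Z) = -2 + 2*Z/(-10 + Z))
(2207 + (-590 - W(-10))) + u(41, (-2 + 1)²) = (2207 + (-590 - 2*(-10))) + 20/(-10 + 41) = (2207 + (-590 - 1*(-20))) + 20/31 = (2207 + (-590 + 20)) + 20*(1/31) = (2207 - 570) + 20/31 = 1637 + 20/31 = 50767/31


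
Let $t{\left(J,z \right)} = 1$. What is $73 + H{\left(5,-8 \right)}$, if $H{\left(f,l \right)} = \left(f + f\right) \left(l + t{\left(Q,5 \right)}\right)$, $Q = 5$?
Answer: $3$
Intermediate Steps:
$H{\left(f,l \right)} = 2 f \left(1 + l\right)$ ($H{\left(f,l \right)} = \left(f + f\right) \left(l + 1\right) = 2 f \left(1 + l\right)$)
$73 + H{\left(5,-8 \right)} = 73 + 2 \cdot 5 \left(1 - 8\right) = 73 + 2 \cdot 5 \left(-7\right) = 73 - 70 = 3$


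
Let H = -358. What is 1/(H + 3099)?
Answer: 1/2741 ≈ 0.00036483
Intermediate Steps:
1/(H + 3099) = 1/(-358 + 3099) = 1/2741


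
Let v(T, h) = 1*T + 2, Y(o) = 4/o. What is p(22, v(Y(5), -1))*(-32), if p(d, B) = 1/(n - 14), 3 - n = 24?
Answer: 32/35 ≈ 0.91429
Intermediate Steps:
n = -21 (n = 3 - 1*24 = 3 - 24 = -21)
v(T, h) = 2 + T (v(T, h) = T + 2 = 2 + T)
p(d, B) = -1/35 (p(d, B) = 1/(-21 - 14) = 1/(-35) = -1/35)
p(22, v(Y(5), -1))*(-32) = -1/35*(-32) = 32/35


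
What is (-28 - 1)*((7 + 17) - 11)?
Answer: -377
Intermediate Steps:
(-28 - 1)*((7 + 17) - 11) = -29*(24 - 11) = -29*13 = -377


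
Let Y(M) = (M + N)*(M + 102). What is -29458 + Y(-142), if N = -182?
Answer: -16498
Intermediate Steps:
Y(M) = (-182 + M)*(102 + M) (Y(M) = (M - 182)*(M + 102) = (-182 + M)*(102 + M))
-29458 + Y(-142) = -29458 + (-18564 + (-142)² - 80*(-142)) = -29458 + (-18564 + 20164 + 11360) = -29458 + 12960 = -16498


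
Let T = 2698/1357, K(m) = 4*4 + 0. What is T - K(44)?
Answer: -19014/1357 ≈ -14.012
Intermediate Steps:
K(m) = 16 (K(m) = 16 + 0 = 16)
T = 2698/1357 (T = 2698*(1/1357) = 2698/1357 ≈ 1.9882)
T - K(44) = 2698/1357 - 1*16 = 2698/1357 - 16 = -19014/1357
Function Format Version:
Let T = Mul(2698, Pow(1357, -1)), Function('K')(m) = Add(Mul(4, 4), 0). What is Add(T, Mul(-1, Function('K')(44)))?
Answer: Rational(-19014, 1357) ≈ -14.012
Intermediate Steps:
Function('K')(m) = 16 (Function('K')(m) = Add(16, 0) = 16)
T = Rational(2698, 1357) (T = Mul(2698, Rational(1, 1357)) = Rational(2698, 1357) ≈ 1.9882)
Add(T, Mul(-1, Function('K')(44))) = Add(Rational(2698, 1357), Mul(-1, 16)) = Add(Rational(2698, 1357), -16) = Rational(-19014, 1357)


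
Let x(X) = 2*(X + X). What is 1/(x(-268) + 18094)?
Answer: 1/17022 ≈ 5.8747e-5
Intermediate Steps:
x(X) = 4*X (x(X) = 2*(2*X) = 4*X)
1/(x(-268) + 18094) = 1/(4*(-268) + 18094) = 1/(-1072 + 18094) = 1/17022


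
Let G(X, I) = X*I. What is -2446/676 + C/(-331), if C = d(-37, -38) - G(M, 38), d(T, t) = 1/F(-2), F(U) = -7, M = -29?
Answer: -5440685/783146 ≈ -6.9472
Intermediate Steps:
G(X, I) = I*X
d(T, t) = -⅐ (d(T, t) = 1/(-7) = -⅐)
C = 7713/7 (C = -⅐ - 38*(-29) = -⅐ - 1*(-1102) = -⅐ + 1102 = 7713/7 ≈ 1101.9)
-2446/676 + C/(-331) = -2446/676 + (7713/7)/(-331) = -2446*1/676 + (7713/7)*(-1/331) = -1223/338 - 7713/2317 = -5440685/783146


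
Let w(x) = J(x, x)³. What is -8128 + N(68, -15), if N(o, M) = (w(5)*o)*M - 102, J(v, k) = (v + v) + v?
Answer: -3450730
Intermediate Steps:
J(v, k) = 3*v (J(v, k) = 2*v + v = 3*v)
w(x) = 27*x³ (w(x) = (3*x)³ = 27*x³)
N(o, M) = -102 + 3375*M*o (N(o, M) = ((27*5³)*o)*M - 102 = ((27*125)*o)*M - 102 = (3375*o)*M - 102 = 3375*M*o - 102 = -102 + 3375*M*o)
-8128 + N(68, -15) = -8128 + (-102 + 3375*(-15)*68) = -8128 + (-102 - 3442500) = -8128 - 3442602 = -3450730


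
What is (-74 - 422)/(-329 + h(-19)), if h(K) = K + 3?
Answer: 496/345 ≈ 1.4377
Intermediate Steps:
h(K) = 3 + K
(-74 - 422)/(-329 + h(-19)) = (-74 - 422)/(-329 + (3 - 19)) = -496/(-329 - 16) = -496/(-345) = -496*(-1/345) = 496/345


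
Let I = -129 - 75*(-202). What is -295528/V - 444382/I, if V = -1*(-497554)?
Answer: -112771583858/3736879317 ≈ -30.178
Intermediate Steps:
V = 497554
I = 15021 (I = -129 + 15150 = 15021)
-295528/V - 444382/I = -295528/497554 - 444382/15021 = -295528*1/497554 - 444382*1/15021 = -147764/248777 - 444382/15021 = -112771583858/3736879317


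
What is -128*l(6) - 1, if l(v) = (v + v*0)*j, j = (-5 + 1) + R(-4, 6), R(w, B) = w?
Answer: 6143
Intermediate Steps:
j = -8 (j = (-5 + 1) - 4 = -4 - 4 = -8)
l(v) = -8*v (l(v) = (v + v*0)*(-8) = (v + 0)*(-8) = v*(-8) = -8*v)
-128*l(6) - 1 = -(-1024)*6 - 1 = -128*(-48) - 1 = 6144 - 1 = 6143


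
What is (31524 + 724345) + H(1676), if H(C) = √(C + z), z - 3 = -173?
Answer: 755869 + √1506 ≈ 7.5591e+5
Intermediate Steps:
z = -170 (z = 3 - 173 = -170)
H(C) = √(-170 + C) (H(C) = √(C - 170) = √(-170 + C))
(31524 + 724345) + H(1676) = (31524 + 724345) + √(-170 + 1676) = 755869 + √1506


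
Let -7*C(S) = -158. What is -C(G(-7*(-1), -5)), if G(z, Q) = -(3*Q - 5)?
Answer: -158/7 ≈ -22.571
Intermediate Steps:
G(z, Q) = 5 - 3*Q (G(z, Q) = -(-5 + 3*Q) = 5 - 3*Q)
C(S) = 158/7 (C(S) = -⅐*(-158) = 158/7)
-C(G(-7*(-1), -5)) = -1*158/7 = -158/7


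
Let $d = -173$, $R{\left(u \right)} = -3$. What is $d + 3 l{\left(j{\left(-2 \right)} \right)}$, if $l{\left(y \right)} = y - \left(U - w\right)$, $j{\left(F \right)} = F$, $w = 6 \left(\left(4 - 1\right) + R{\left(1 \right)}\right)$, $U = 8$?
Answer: $-203$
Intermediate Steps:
$w = 0$ ($w = 6 \left(\left(4 - 1\right) - 3\right) = 6 \left(3 - 3\right) = 6 \cdot 0 = 0$)
$l{\left(y \right)} = -8 + y$ ($l{\left(y \right)} = y + \left(0 - 8\right) = y - 8 = -8 + y$)
$d + 3 l{\left(j{\left(-2 \right)} \right)} = -173 + 3 \left(-8 - 2\right) = -173 + 3 \left(-10\right) = -173 - 30 = -203$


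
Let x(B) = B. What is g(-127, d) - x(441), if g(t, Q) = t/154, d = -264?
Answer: -68041/154 ≈ -441.82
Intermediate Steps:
g(t, Q) = t/154 (g(t, Q) = t*(1/154) = t/154)
g(-127, d) - x(441) = (1/154)*(-127) - 1*441 = -127/154 - 441 = -68041/154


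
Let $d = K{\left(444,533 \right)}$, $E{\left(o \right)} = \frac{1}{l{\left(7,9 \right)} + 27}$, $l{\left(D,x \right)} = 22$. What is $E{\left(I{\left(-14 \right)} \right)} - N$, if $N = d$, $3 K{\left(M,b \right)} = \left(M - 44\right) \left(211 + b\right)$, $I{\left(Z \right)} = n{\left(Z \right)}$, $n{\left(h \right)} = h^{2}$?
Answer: $- \frac{4860799}{49} \approx -99200.0$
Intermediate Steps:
$I{\left(Z \right)} = Z^{2}$
$E{\left(o \right)} = \frac{1}{49}$ ($E{\left(o \right)} = \frac{1}{22 + 27} = \frac{1}{49}$)
$K{\left(M,b \right)} = \frac{\left(-44 + M\right) \left(211 + b\right)}{3}$ ($K{\left(M,b \right)} = \frac{\left(M - 44\right) \left(211 + b\right)}{3} = \frac{\left(-44 + M\right) \left(211 + b\right)}{3}$)
$d = 99200$ ($d = - \frac{9284}{3} - \frac{23452}{3} + \frac{211}{3} \cdot 444 + \frac{1}{3} \cdot 444 \cdot 533 = - \frac{9284}{3} - \frac{23452}{3} + 31228 + 78884 = 99200$)
$N = 99200$
$E{\left(I{\left(-14 \right)} \right)} - N = \frac{1}{49} - 99200 = - \frac{4860799}{49}$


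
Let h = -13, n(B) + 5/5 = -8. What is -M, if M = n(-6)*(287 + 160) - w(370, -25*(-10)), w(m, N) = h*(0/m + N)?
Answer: 773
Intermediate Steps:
n(B) = -9 (n(B) = -1 - 8 = -9)
w(m, N) = -13*N (w(m, N) = -13*(0/m + N) = -13*(0 + N) = -13*N)
M = -773 (M = -9*(287 + 160) - (-13)*(-25*(-10)) = -9*447 - (-13)*250 = -4023 - 1*(-3250) = -4023 + 3250 = -773)
-M = -1*(-773) = 773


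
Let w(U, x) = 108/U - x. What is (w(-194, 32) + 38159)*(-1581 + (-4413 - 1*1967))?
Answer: -29441887665/97 ≈ -3.0352e+8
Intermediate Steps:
w(U, x) = -x + 108/U
(w(-194, 32) + 38159)*(-1581 + (-4413 - 1*1967)) = ((-1*32 + 108/(-194)) + 38159)*(-1581 + (-4413 - 1*1967)) = ((-32 + 108*(-1/194)) + 38159)*(-1581 + (-4413 - 1967)) = ((-32 - 54/97) + 38159)*(-1581 - 6380) = (-3158/97 + 38159)*(-7961) = (3698265/97)*(-7961) = -29441887665/97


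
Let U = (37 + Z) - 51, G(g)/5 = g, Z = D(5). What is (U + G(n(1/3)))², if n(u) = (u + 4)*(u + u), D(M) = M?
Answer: 2401/81 ≈ 29.642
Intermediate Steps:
Z = 5
n(u) = 2*u*(4 + u) (n(u) = (4 + u)*(2*u) = 2*u*(4 + u))
G(g) = 5*g
U = -9 (U = (37 + 5) - 51 = 42 - 51 = -9)
(U + G(n(1/3)))² = (-9 + 5*(2*(4 + 1/3)/3))² = (-9 + 5*(2*(⅓)*(4 + ⅓)))² = (-9 + 5*(2*(⅓)*(13/3)))² = (-9 + 5*(26/9))² = (-9 + 130/9)² = (49/9)² = 2401/81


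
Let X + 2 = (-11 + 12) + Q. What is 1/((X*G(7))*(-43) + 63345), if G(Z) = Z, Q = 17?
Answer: 1/58529 ≈ 1.7086e-5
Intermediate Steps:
X = 16 (X = -2 + ((-11 + 12) + 17) = -2 + (1 + 17) = -2 + 18 = 16)
1/((X*G(7))*(-43) + 63345) = 1/((16*7)*(-43) + 63345) = 1/(112*(-43) + 63345) = 1/(-4816 + 63345) = 1/58529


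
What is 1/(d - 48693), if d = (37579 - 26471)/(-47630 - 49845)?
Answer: -97475/4746361283 ≈ -2.0537e-5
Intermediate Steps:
d = -11108/97475 (d = 11108/(-97475) = 11108*(-1/97475) = -11108/97475 ≈ -0.11396)
1/(d - 48693) = 1/(-11108/97475 - 48693) = 1/(-4746361283/97475) = -97475/4746361283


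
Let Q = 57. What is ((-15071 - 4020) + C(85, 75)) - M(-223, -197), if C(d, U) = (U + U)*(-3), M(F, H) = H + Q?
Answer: -19401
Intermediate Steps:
M(F, H) = 57 + H (M(F, H) = H + 57 = 57 + H)
C(d, U) = -6*U (C(d, U) = (2*U)*(-3) = -6*U)
((-15071 - 4020) + C(85, 75)) - M(-223, -197) = ((-15071 - 4020) - 6*75) - (57 - 197) = (-19091 - 450) - 1*(-140) = -19541 + 140 = -19401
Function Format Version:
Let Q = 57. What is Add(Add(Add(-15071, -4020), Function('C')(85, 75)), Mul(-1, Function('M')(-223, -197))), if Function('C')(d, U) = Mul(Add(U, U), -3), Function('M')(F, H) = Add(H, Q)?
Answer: -19401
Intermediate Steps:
Function('M')(F, H) = Add(57, H) (Function('M')(F, H) = Add(H, 57) = Add(57, H))
Function('C')(d, U) = Mul(-6, U) (Function('C')(d, U) = Mul(Mul(2, U), -3) = Mul(-6, U))
Add(Add(Add(-15071, -4020), Function('C')(85, 75)), Mul(-1, Function('M')(-223, -197))) = Add(Add(Add(-15071, -4020), Mul(-6, 75)), Mul(-1, Add(57, -197))) = Add(Add(-19091, -450), Mul(-1, -140)) = Add(-19541, 140) = -19401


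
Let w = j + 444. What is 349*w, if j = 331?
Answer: 270475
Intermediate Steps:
w = 775 (w = 331 + 444 = 775)
349*w = 349*775 = 270475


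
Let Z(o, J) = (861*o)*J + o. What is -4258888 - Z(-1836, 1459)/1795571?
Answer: -7644829401848/1795571 ≈ -4.2576e+6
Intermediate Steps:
Z(o, J) = o + 861*J*o (Z(o, J) = 861*J*o + o = o + 861*J*o)
-4258888 - Z(-1836, 1459)/1795571 = -4258888 - (-1836*(1 + 861*1459))/1795571 = -4258888 - (-1836*(1 + 1256199))/1795571 = -4258888 - (-1836*1256200)/1795571 = -4258888 - (-2306383200)/1795571 = -4258888 - 1*(-2306383200/1795571) = -4258888 + 2306383200/1795571 = -7644829401848/1795571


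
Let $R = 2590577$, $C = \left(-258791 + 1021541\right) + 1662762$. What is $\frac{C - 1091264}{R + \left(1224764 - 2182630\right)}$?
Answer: $\frac{1334248}{1632711} \approx 0.8172$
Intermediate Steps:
$C = 2425512$ ($C = 762750 + 1662762 = 2425512$)
$\frac{C - 1091264}{R + \left(1224764 - 2182630\right)} = \frac{2425512 - 1091264}{2590577 + \left(1224764 - 2182630\right)} = \frac{1334248}{2590577 - 957866} = \frac{1334248}{1632711}$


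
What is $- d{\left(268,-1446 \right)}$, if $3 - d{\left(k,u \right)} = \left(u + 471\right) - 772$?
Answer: $-1750$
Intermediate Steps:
$d{\left(k,u \right)} = 304 - u$ ($d{\left(k,u \right)} = 3 - \left(\left(u + 471\right) - 772\right) = 3 - \left(\left(471 + u\right) - 772\right) = 3 - \left(-301 + u\right) = 304 - u$)
$- d{\left(268,-1446 \right)} = - (304 - -1446) = - (304 + 1446) = \left(-1\right) 1750 = -1750$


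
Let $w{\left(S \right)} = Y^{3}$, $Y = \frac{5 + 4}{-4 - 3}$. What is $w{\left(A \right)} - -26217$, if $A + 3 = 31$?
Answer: $\frac{8991702}{343} \approx 26215.0$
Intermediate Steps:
$Y = - \frac{9}{7}$ ($Y = \frac{9}{-7} = 9 \left(- \frac{1}{7}\right) = - \frac{9}{7} \approx -1.2857$)
$A = 28$ ($A = -3 + 31 = 28$)
$w{\left(S \right)} = - \frac{729}{343}$ ($w{\left(S \right)} = \left(- \frac{9}{7}\right)^{3} = - \frac{729}{343}$)
$w{\left(A \right)} - -26217 = - \frac{729}{343} - -26217 = - \frac{729}{343} + 26217 = \frac{8991702}{343}$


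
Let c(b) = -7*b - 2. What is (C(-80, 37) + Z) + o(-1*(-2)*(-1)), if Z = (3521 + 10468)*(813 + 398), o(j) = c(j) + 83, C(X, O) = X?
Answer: 16940694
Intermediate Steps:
c(b) = -2 - 7*b
o(j) = 81 - 7*j (o(j) = (-2 - 7*j) + 83 = 81 - 7*j)
Z = 16940679 (Z = 13989*1211 = 16940679)
(C(-80, 37) + Z) + o(-1*(-2)*(-1)) = (-80 + 16940679) + (81 - 7*(-1*(-2))*(-1)) = 16940599 + (81 - 14*(-1)) = 16940599 + (81 - 7*(-2)) = 16940599 + (81 + 14) = 16940599 + 95 = 16940694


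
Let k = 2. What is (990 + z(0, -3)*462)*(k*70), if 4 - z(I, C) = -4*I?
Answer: 397320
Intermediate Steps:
z(I, C) = 4 + 4*I (z(I, C) = 4 - (-4)*I = 4 + 4*I)
(990 + z(0, -3)*462)*(k*70) = (990 + (4 + 4*0)*462)*(2*70) = (990 + (4 + 0)*462)*140 = (990 + 4*462)*140 = (990 + 1848)*140 = 2838*140 = 397320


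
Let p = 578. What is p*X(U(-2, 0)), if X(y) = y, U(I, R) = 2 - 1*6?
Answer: -2312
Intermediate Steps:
U(I, R) = -4 (U(I, R) = 2 - 6 = -4)
p*X(U(-2, 0)) = 578*(-4) = -2312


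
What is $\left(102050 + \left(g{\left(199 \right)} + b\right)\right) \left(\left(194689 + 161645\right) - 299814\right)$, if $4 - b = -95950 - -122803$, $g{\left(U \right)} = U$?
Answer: $4261608000$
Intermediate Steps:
$b = -26849$ ($b = 4 - \left(-95950 - -122803\right) = 4 - \left(-95950 + 122803\right) = 4 - 26853 = -26849$)
$\left(102050 + \left(g{\left(199 \right)} + b\right)\right) \left(\left(194689 + 161645\right) - 299814\right) = \left(102050 + \left(199 - 26849\right)\right) \left(\left(194689 + 161645\right) - 299814\right) = \left(102050 - 26650\right) \left(356334 - 299814\right) = 75400 \cdot 56520 = 4261608000$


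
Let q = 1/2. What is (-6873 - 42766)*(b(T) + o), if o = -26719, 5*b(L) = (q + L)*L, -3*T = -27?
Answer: 13254556141/10 ≈ 1.3255e+9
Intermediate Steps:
T = 9 (T = -⅓*(-27) = 9)
q = ½ ≈ 0.50000
b(L) = L*(½ + L)/5 (b(L) = ((½ + L)*L)/5 = (L*(½ + L))/5 = L*(½ + L)/5)
(-6873 - 42766)*(b(T) + o) = (-6873 - 42766)*((⅒)*9*(1 + 2*9) - 26719) = -49639*((⅒)*9*(1 + 18) - 26719) = -49639*((⅒)*9*19 - 26719) = -49639*(171/10 - 26719) = -49639*(-267019/10) = 13254556141/10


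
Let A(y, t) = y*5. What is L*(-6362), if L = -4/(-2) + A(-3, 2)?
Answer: 82706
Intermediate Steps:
A(y, t) = 5*y
L = -13 (L = -4/(-2) + 5*(-3) = -4*(-1)/2 - 15 = -4*(-1/2) - 15 = 2 - 15 = -13)
L*(-6362) = -13*(-6362) = 82706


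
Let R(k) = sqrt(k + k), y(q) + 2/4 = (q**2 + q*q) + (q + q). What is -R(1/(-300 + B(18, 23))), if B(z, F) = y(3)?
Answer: -2*I*sqrt(553)/553 ≈ -0.085049*I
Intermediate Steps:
y(q) = -1/2 + 2*q + 2*q**2 (y(q) = -1/2 + ((q**2 + q*q) + (q + q)) = -1/2 + ((q**2 + q**2) + 2*q) = -1/2 + (2*q**2 + 2*q) = -1/2 + (2*q + 2*q**2) = -1/2 + 2*q + 2*q**2)
B(z, F) = 47/2 (B(z, F) = -1/2 + 2*3 + 2*3**2 = -1/2 + 6 + 2*9 = -1/2 + 6 + 18 = 47/2)
R(k) = sqrt(2)*sqrt(k) (R(k) = sqrt(2*k) = sqrt(2)*sqrt(k))
-R(1/(-300 + B(18, 23))) = -sqrt(2)*sqrt(1/(-300 + 47/2)) = -sqrt(2)*sqrt(1/(-553/2)) = -sqrt(2)*sqrt(-2/553) = -sqrt(2)*I*sqrt(1106)/553 = -2*I*sqrt(553)/553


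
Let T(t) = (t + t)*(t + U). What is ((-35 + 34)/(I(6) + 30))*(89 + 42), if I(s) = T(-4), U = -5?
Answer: -131/102 ≈ -1.2843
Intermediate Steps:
T(t) = 2*t*(-5 + t) (T(t) = (t + t)*(t - 5) = (2*t)*(-5 + t) = 2*t*(-5 + t))
I(s) = 72 (I(s) = 2*(-4)*(-5 - 4) = 2*(-4)*(-9) = 72)
((-35 + 34)/(I(6) + 30))*(89 + 42) = ((-35 + 34)/(72 + 30))*(89 + 42) = -1/102*131 = -131/102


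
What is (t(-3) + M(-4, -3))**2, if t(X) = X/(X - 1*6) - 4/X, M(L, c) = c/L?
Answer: 841/144 ≈ 5.8403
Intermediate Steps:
t(X) = -4/X + X/(-6 + X) (t(X) = X/(X - 6) - 4/X = X/(-6 + X) - 4/X = -4/X + X/(-6 + X))
(t(-3) + M(-4, -3))**2 = ((24 + (-3)**2 - 4*(-3))/((-3)*(-6 - 3)) - 3/(-4))**2 = (-1/3*(24 + 9 + 12)/(-9) - 3*(-1/4))**2 = (-1/3*(-1/9)*45 + 3/4)**2 = (5/3 + 3/4)**2 = (29/12)**2 = 841/144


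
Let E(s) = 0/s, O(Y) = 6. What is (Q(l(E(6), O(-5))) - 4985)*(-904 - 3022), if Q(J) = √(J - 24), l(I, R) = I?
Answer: 19571110 - 7852*I*√6 ≈ 1.9571e+7 - 19233.0*I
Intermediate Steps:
E(s) = 0
Q(J) = √(-24 + J)
(Q(l(E(6), O(-5))) - 4985)*(-904 - 3022) = (√(-24 + 0) - 4985)*(-904 - 3022) = (√(-24) - 4985)*(-3926) = (2*I*√6 - 4985)*(-3926) = (-4985 + 2*I*√6)*(-3926) = 19571110 - 7852*I*√6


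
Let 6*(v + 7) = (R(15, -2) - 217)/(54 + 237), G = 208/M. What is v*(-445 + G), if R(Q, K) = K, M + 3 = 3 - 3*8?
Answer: 5644067/1746 ≈ 3232.6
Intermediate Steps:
M = -24 (M = -3 + (3 - 3*8) = -3 + (3 - 24) = -3 - 21 = -24)
G = -26/3 (G = 208/(-24) = 208*(-1/24) = -26/3 ≈ -8.6667)
v = -4147/582 (v = -7 + ((-2 - 217)/(54 + 237))/6 = -7 + (-219/291)/6 = -7 + (-219*1/291)/6 = -7 + (⅙)*(-73/97) = -7 - 73/582 = -4147/582 ≈ -7.1254)
v*(-445 + G) = -4147*(-445 - 26/3)/582 = -4147/582*(-1361/3) = 5644067/1746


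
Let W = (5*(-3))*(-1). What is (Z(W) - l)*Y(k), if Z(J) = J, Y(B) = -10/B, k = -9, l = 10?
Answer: 50/9 ≈ 5.5556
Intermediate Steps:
W = 15 (W = -15*(-1) = 15)
(Z(W) - l)*Y(k) = (15 - 1*10)*(-10/(-9)) = (15 - 10)*(-10*(-⅑)) = 5*(10/9) = 50/9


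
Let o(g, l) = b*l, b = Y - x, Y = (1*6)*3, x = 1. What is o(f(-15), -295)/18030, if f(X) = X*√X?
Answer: -1003/3606 ≈ -0.27815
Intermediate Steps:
Y = 18 (Y = 6*3 = 18)
b = 17 (b = 18 - 1*1 = 18 - 1 = 17)
f(X) = X^(3/2)
o(g, l) = 17*l
o(f(-15), -295)/18030 = (17*(-295))/18030 = -5015*1/18030 = -1003/3606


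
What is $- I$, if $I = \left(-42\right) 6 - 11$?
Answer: $263$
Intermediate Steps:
$I = -263$ ($I = -252 - 11 = -263$)
$- I = \left(-1\right) \left(-263\right) = 263$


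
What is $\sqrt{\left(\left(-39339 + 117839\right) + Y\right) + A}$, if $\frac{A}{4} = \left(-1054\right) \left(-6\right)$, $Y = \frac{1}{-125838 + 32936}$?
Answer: $\frac{\sqrt{895840607275882}}{92902} \approx 322.17$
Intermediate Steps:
$Y = - \frac{1}{92902}$ ($Y = \frac{1}{-92902} = - \frac{1}{92902} \approx -1.0764 \cdot 10^{-5}$)
$A = 25296$ ($A = 4 \left(\left(-1054\right) \left(-6\right)\right) = 4 \cdot 6324 = 25296$)
$\sqrt{\left(\left(-39339 + 117839\right) + Y\right) + A} = \sqrt{\left(\left(-39339 + 117839\right) - \frac{1}{92902}\right) + 25296} = \sqrt{\left(78500 - \frac{1}{92902}\right) + 25296} = \sqrt{\frac{7292806999}{92902} + 25296} = \sqrt{\frac{9642855991}{92902}} = \frac{\sqrt{895840607275882}}{92902}$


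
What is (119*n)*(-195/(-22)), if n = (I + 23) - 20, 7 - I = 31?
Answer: -487305/22 ≈ -22150.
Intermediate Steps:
I = -24 (I = 7 - 1*31 = 7 - 31 = -24)
n = -21 (n = (-24 + 23) - 20 = -1 - 20 = -21)
(119*n)*(-195/(-22)) = (119*(-21))*(-195/(-22)) = -(-487305)*(-1)/22 = -2499*195/22 = -487305/22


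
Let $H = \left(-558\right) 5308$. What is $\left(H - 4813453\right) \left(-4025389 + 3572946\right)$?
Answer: $3517887749431$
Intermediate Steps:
$H = -2961864$
$\left(H - 4813453\right) \left(-4025389 + 3572946\right) = \left(-2961864 - 4813453\right) \left(-4025389 + 3572946\right) = \left(-7775317\right) \left(-452443\right) = 3517887749431$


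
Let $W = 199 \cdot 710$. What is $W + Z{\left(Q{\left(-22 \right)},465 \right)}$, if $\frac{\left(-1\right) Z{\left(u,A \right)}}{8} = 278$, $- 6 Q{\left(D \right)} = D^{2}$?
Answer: $139066$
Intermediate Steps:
$Q{\left(D \right)} = - \frac{D^{2}}{6}$
$Z{\left(u,A \right)} = -2224$ ($Z{\left(u,A \right)} = \left(-8\right) 278 = -2224$)
$W = 141290$
$W + Z{\left(Q{\left(-22 \right)},465 \right)} = 141290 - 2224 = 139066$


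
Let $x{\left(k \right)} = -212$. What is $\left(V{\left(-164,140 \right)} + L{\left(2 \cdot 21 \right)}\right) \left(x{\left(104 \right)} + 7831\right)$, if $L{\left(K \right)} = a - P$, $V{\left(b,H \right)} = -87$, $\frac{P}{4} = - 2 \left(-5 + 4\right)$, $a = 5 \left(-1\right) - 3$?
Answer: $-784757$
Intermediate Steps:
$a = -8$ ($a = -5 - 3 = -8$)
$P = 8$ ($P = 4 \left(- 2 \left(-5 + 4\right)\right) = 4 \left(\left(-2\right) \left(-1\right)\right) = 4 \cdot 2 = 8$)
$L{\left(K \right)} = -16$ ($L{\left(K \right)} = -8 - 8 = -16$)
$\left(V{\left(-164,140 \right)} + L{\left(2 \cdot 21 \right)}\right) \left(x{\left(104 \right)} + 7831\right) = \left(-87 - 16\right) \left(-212 + 7831\right) = \left(-103\right) 7619 = -784757$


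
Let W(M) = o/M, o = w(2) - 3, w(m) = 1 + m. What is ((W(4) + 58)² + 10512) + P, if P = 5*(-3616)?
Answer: -4204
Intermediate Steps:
o = 0 (o = (1 + 2) - 3 = 3 - 3 = 0)
P = -18080
W(M) = 0 (W(M) = 0/M = 0)
((W(4) + 58)² + 10512) + P = ((0 + 58)² + 10512) - 18080 = (58² + 10512) - 18080 = (3364 + 10512) - 18080 = 13876 - 18080 = -4204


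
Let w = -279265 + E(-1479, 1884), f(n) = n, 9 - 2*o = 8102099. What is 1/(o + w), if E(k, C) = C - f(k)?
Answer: -1/4326947 ≈ -2.3111e-7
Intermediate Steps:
o = -4051045 (o = 9/2 - 1/2*8102099 = 9/2 - 8102099/2 = -4051045)
E(k, C) = C - k
w = -275902 (w = -279265 + (1884 - 1*(-1479)) = -279265 + (1884 + 1479) = -279265 + 3363 = -275902)
1/(o + w) = 1/(-4051045 - 275902) = 1/(-4326947) = -1/4326947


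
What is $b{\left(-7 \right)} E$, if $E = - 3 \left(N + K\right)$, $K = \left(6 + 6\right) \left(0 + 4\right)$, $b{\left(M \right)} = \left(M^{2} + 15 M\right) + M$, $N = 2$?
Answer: $9450$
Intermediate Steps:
$b{\left(M \right)} = M^{2} + 16 M$
$K = 48$ ($K = 12 \cdot 4 = 48$)
$E = -150$ ($E = - 3 \left(2 + 48\right) = \left(-3\right) 50 = -150$)
$b{\left(-7 \right)} E = - 7 \left(16 - 7\right) \left(-150\right) = \left(-7\right) 9 \left(-150\right) = \left(-63\right) \left(-150\right) = 9450$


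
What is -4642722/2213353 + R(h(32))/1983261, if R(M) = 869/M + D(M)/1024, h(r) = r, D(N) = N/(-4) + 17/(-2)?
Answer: -18857306942953417/8990016889104384 ≈ -2.0976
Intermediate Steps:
D(N) = -17/2 - N/4 (D(N) = N*(-¼) + 17*(-½) = -N/4 - 17/2 = -17/2 - N/4)
R(M) = -17/2048 + 869/M - M/4096 (R(M) = 869/M + (-17/2 - M/4)/1024 = 869/M + (-17/2 - M/4)*(1/1024) = 869/M + (-17/2048 - M/4096) = -17/2048 + 869/M - M/4096)
-4642722/2213353 + R(h(32))/1983261 = -4642722/2213353 + ((1/4096)*(3559424 - 1*32*(34 + 32))/32)/1983261 = -4642722*1/2213353 + ((1/4096)*(1/32)*(3559424 - 1*32*66))*(1/1983261) = -4642722/2213353 + ((1/4096)*(1/32)*(3559424 - 2112))*(1/1983261) = -4642722/2213353 + ((1/4096)*(1/32)*3557312)*(1/1983261) = -4642722/2213353 + (55583/2048)*(1/1983261) = -4642722/2213353 + 55583/4061718528 = -18857306942953417/8990016889104384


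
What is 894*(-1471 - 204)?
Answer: -1497450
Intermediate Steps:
894*(-1471 - 204) = 894*(-1675) = -1497450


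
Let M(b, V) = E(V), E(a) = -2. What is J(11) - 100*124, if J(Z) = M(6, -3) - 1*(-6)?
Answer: -12396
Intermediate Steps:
M(b, V) = -2
J(Z) = 4 (J(Z) = -2 - 1*(-6) = -2 + 6 = 4)
J(11) - 100*124 = 4 - 100*124 = 4 - 12400 = -12396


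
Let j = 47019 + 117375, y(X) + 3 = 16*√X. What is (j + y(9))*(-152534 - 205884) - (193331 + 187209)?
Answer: -58938278042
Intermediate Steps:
y(X) = -3 + 16*√X
j = 164394
(j + y(9))*(-152534 - 205884) - (193331 + 187209) = (164394 + (-3 + 16*√9))*(-152534 - 205884) - (193331 + 187209) = (164394 + (-3 + 16*3))*(-358418) - 1*380540 = (164394 + (-3 + 48))*(-358418) - 380540 = (164394 + 45)*(-358418) - 380540 = 164439*(-358418) - 380540 = -58937897502 - 380540 = -58938278042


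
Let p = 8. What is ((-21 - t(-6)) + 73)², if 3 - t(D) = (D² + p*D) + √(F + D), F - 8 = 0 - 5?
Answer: (37 + I*√3)² ≈ 1366.0 + 128.17*I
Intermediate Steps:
F = 3 (F = 8 + (0 - 5) = 8 - 5 = 3)
t(D) = 3 - D² - √(3 + D) - 8*D (t(D) = 3 - ((D² + 8*D) + √(3 + D)) = 3 - (D² + √(3 + D) + 8*D) = 3 + (-D² - √(3 + D) - 8*D) = 3 - D² - √(3 + D) - 8*D)
((-21 - t(-6)) + 73)² = ((-21 - (3 - 1*(-6)² - √(3 - 6) - 8*(-6))) + 73)² = ((-21 - (3 - 1*36 - √(-3) + 48)) + 73)² = ((-21 - (3 - 36 - I*√3 + 48)) + 73)² = ((-21 - (15 - I*√3)) + 73)² = ((-21 + (-15 + I*√3)) + 73)² = ((-36 + I*√3) + 73)² = (37 + I*√3)²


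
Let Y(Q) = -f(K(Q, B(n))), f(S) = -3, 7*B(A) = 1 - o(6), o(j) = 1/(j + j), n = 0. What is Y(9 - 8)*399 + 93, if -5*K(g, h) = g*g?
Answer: 1290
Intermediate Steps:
o(j) = 1/(2*j)
B(A) = 11/84 (B(A) = (1 - 1/(2*6))/7 = (1 - 1*1/12)/7 = (1 - 1/12)/7 = (⅐)*(11/12) = 11/84)
K(g, h) = -g²/5 (K(g, h) = -g*g/5 = -g²/5)
Y(Q) = 3 (Y(Q) = -1*(-3) = 3)
Y(9 - 8)*399 + 93 = 3*399 + 93 = 1197 + 93 = 1290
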